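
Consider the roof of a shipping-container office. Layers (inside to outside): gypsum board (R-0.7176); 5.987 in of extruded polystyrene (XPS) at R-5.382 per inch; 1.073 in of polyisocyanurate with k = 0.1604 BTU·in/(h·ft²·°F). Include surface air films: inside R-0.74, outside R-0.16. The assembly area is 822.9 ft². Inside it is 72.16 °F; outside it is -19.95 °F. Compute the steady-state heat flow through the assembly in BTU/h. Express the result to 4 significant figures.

1870 BTU/h

5.987 × 5.382 = 32.222
1.073/0.1604 = 6.6895
R_total = 0.74 + 0.7176 + 32.222 + 6.6895 + 0.16 = 40.529 ft²·°F·h/BTU
Q = A·ΔT/R = 822.9 × (72.16 − (-19.95)) / 40.529 = 1870.2 BTU/h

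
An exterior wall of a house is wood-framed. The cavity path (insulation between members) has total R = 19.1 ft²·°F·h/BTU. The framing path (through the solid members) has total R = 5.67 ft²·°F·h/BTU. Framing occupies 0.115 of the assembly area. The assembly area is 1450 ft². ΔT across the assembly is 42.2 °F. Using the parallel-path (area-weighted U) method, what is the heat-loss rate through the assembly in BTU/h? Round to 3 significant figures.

4080 BTU/h

U_eff = 0.885/19.1 + 0.115/5.67 = 0.04634 + 0.02028 = 0.06662
R_eff = 1/U_eff = 15.01 ft²·°F·h/BTU
Q = 1450 × 42.2 / 15.01 = 4076 BTU/h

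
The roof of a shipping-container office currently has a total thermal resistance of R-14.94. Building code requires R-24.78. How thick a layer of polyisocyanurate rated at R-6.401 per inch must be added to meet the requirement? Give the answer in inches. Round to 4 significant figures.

ΔR = 24.78 − 14.94 = 9.84 ft²·°F·h/BTU
L = ΔR / (R/in) = 9.84/6.401 = 1.5373 in

1.537 in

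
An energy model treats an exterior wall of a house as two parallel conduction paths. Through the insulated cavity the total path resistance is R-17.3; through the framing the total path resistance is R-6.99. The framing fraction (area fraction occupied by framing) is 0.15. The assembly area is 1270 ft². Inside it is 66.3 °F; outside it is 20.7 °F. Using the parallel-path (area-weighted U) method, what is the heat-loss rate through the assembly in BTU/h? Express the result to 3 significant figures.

4090 BTU/h

U_eff = 0.85/17.3 + 0.15/6.99 = 0.04913 + 0.02146 = 0.07059
R_eff = 1/U_eff = 14.17 ft²·°F·h/BTU
Q = 1270 × (66.3 − 20.7) / 14.17 = 4088 BTU/h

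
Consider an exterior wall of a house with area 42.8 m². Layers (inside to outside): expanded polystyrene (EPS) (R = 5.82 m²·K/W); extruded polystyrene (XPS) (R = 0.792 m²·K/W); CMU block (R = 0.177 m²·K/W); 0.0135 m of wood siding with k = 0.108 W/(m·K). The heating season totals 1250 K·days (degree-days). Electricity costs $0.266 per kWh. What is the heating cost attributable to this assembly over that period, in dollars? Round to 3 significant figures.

0.0135/0.108 = 0.125
R_total = 5.82 + 0.792 + 0.177 + 0.125 = 6.914 m²·K/W
E = A × HDD × 24 / R / 1000 = 42.8 × 1250 × 24 / 6.914 / 1000 = 185.7 kWh
Cost = 185.7 × 0.266 = $49.4

49.4 dollars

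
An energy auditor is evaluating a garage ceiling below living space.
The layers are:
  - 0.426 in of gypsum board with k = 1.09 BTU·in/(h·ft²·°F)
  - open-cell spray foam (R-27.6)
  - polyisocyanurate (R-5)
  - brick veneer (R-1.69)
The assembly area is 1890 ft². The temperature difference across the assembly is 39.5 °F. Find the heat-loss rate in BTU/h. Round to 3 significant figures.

0.426/1.09 = 0.3908
R_total = 0.3908 + 27.6 + 5 + 1.69 = 34.68 ft²·°F·h/BTU
Q = A·ΔT/R = 1890 × 39.5 / 34.68 = 2153 BTU/h

2150 BTU/h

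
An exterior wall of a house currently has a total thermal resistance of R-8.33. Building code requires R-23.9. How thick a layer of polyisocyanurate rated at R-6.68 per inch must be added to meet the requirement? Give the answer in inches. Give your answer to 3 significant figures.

2.33 in

ΔR = 23.9 − 8.33 = 15.57 ft²·°F·h/BTU
L = ΔR / (R/in) = 15.57/6.68 = 2.331 in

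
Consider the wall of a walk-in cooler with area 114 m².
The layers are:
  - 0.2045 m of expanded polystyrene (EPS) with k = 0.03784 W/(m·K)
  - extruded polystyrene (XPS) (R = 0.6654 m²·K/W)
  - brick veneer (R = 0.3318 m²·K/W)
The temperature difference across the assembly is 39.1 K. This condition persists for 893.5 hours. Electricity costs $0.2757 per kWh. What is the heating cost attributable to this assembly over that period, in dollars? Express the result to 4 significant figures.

0.2045/0.03784 = 5.4043
R_total = 5.4043 + 0.6654 + 0.3318 = 6.4015 m²·K/W
Q = 114 × 39.1 / 6.4015 = 696.3 W
E = 696.3 W × 893.5 h / 1000 = 622.15 kWh
Cost = 622.15 × 0.2757 = $171.53

171.5 dollars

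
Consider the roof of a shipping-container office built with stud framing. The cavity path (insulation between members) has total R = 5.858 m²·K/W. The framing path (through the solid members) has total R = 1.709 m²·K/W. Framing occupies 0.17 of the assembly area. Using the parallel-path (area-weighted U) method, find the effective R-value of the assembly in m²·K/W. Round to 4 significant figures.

4.147 m²·K/W

U_eff = 0.83/5.858 + 0.17/1.709 = 0.14169 + 0.099473 = 0.24116
R_eff = 1/U_eff = 4.1466 m²·K/W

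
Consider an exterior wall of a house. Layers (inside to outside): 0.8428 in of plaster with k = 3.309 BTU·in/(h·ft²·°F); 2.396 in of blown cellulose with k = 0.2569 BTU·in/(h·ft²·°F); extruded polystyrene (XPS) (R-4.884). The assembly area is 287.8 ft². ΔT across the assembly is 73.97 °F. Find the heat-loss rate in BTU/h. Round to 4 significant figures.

1472 BTU/h

0.8428/3.309 = 0.2547
2.396/0.2569 = 9.3266
R_total = 0.2547 + 9.3266 + 4.884 = 14.465 ft²·°F·h/BTU
Q = A·ΔT/R = 287.8 × 73.97 / 14.465 = 1471.7 BTU/h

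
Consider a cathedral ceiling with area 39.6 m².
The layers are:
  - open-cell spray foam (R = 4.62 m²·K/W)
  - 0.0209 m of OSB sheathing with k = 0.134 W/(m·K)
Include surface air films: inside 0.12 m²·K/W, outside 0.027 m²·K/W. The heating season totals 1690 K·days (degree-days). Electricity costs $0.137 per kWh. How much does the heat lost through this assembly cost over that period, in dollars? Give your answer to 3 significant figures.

44.7 dollars

0.0209/0.134 = 0.156
R_total = 0.12 + 4.62 + 0.156 + 0.027 = 4.923 m²·K/W
E = A × HDD × 24 / R / 1000 = 39.6 × 1690 × 24 / 4.923 / 1000 = 326.3 kWh
Cost = 326.3 × 0.137 = $44.7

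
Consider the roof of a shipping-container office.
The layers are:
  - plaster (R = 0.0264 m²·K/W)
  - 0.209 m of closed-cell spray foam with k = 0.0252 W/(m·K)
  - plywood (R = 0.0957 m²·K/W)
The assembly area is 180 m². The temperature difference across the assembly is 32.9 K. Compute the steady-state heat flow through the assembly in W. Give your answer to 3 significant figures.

704 W

0.209/0.0252 = 8.294
R_total = 0.0264 + 8.294 + 0.0957 = 8.416 m²·K/W
Q = A·ΔT/R = 180 × 32.9 / 8.416 = 703.7 W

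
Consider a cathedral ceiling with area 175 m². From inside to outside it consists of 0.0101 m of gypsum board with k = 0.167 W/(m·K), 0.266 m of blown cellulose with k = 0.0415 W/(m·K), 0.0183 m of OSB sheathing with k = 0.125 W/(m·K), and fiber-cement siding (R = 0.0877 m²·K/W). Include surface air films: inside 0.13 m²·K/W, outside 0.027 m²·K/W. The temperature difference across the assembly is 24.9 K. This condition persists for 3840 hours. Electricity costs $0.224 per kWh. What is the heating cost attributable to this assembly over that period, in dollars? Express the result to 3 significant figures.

546 dollars

0.0101/0.167 = 0.06048
0.266/0.0415 = 6.41
0.0183/0.125 = 0.1464
R_total = 0.13 + 0.06048 + 6.41 + 0.1464 + 0.0877 + 0.027 = 6.861 m²·K/W
Q = 175 × 24.9 / 6.861 = 635.1 W
E = 635.1 W × 3840 h / 1000 = 2439 kWh
Cost = 2439 × 0.224 = $546.3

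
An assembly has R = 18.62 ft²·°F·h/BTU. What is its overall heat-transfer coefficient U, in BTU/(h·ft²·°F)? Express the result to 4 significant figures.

0.05371 BTU/(h·ft²·°F)

U = 1/R = 1/18.62 = 0.053706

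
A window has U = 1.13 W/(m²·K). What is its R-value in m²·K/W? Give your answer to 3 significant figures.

R = 1/U = 1/1.13 = 0.885

0.885 m²·K/W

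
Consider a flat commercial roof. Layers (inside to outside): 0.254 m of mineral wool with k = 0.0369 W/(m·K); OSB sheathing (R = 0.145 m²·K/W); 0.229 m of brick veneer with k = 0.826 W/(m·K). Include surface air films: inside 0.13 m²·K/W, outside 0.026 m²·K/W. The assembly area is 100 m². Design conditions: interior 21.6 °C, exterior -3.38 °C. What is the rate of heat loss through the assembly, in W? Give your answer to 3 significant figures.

0.254/0.0369 = 6.883
0.229/0.826 = 0.2772
R_total = 0.13 + 6.883 + 0.145 + 0.2772 + 0.026 = 7.462 m²·K/W
Q = A·ΔT/R = 100 × (21.6 − (-3.38)) / 7.462 = 334.8 W

335 W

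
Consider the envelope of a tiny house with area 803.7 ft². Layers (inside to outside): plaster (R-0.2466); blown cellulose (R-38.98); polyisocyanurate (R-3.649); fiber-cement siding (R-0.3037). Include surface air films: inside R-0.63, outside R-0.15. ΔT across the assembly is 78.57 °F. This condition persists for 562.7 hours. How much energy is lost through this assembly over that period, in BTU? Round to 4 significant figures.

808300 BTU

R_total = 0.63 + 0.2466 + 38.98 + 3.649 + 0.3037 + 0.15 = 43.959 ft²·°F·h/BTU
Q = 803.7 × 78.57 / 43.959 = 1436.5 BTU/h
E = 1436.5 × 562.7 = 808310 BTU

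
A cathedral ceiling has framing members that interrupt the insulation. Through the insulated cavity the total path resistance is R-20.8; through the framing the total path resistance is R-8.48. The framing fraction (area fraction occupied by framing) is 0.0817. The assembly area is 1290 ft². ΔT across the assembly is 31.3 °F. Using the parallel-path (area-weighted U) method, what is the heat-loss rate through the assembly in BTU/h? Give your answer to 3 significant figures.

2170 BTU/h

U_eff = 0.9183/20.8 + 0.0817/8.48 = 0.04415 + 0.009634 = 0.05378
R_eff = 1/U_eff = 18.59 ft²·°F·h/BTU
Q = 1290 × 31.3 / 18.59 = 2172 BTU/h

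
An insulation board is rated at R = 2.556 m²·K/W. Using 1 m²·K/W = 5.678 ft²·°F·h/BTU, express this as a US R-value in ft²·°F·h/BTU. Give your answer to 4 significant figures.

R_US = 2.556 × 5.678 = 14.513

14.51 ft²·°F·h/BTU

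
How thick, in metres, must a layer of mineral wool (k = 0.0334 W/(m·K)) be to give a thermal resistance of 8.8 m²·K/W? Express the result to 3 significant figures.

0.294 m

L = R·k = 8.8 × 0.0334 = 0.2939 m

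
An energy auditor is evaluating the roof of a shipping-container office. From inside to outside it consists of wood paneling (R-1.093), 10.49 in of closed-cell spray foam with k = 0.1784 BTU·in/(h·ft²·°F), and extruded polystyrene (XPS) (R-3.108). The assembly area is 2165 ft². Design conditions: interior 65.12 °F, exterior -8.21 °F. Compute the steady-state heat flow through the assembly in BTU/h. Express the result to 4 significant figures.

10.49/0.1784 = 58.8
R_total = 1.093 + 58.8 + 3.108 = 63.001 ft²·°F·h/BTU
Q = A·ΔT/R = 2165 × (65.12 − (-8.21)) / 63.001 = 2519.9 BTU/h

2520 BTU/h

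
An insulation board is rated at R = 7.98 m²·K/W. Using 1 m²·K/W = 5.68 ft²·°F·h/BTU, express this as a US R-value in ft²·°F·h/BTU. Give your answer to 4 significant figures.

45.33 ft²·°F·h/BTU

R_US = 7.98 × 5.68 = 45.326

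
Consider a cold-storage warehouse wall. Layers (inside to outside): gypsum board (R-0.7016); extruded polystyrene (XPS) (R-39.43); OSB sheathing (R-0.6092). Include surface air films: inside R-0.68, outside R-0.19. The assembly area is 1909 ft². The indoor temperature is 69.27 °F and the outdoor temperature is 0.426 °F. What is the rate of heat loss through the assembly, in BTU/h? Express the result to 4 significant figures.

R_total = 0.68 + 0.7016 + 39.43 + 0.6092 + 0.19 = 41.611 ft²·°F·h/BTU
Q = A·ΔT/R = 1909 × (69.27 − 0.426) / 41.611 = 3158.4 BTU/h

3158 BTU/h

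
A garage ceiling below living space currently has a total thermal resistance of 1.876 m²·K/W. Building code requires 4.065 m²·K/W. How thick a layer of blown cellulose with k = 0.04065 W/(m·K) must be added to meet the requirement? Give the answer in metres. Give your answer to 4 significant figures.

0.08898 m

ΔR = 4.065 − 1.876 = 2.189 m²·K/W
L = ΔR × k = 2.189 × 0.04065 = 0.088983 m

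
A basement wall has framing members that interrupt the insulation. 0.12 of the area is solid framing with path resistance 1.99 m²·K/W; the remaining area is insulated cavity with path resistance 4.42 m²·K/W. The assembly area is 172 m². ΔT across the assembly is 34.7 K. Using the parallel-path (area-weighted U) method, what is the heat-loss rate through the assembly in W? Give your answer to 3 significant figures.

U_eff = 0.88/4.42 + 0.12/1.99 = 0.1991 + 0.0603 = 0.2594
R_eff = 1/U_eff = 3.855 m²·K/W
Q = 172 × 34.7 / 3.855 = 1548 W

1550 W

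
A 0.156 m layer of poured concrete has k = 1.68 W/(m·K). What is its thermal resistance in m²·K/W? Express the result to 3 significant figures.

0.0929 m²·K/W

R = L/k = 0.156/1.68 = 0.09286 m²·K/W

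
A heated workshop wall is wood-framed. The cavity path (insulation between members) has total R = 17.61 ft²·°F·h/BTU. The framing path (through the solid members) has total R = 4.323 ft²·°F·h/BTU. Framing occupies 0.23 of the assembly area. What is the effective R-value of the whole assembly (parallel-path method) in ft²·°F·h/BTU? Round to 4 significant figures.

10.32 ft²·°F·h/BTU

U_eff = 0.77/17.61 + 0.23/4.323 = 0.043725 + 0.053204 = 0.096929
R_eff = 1/U_eff = 10.317 ft²·°F·h/BTU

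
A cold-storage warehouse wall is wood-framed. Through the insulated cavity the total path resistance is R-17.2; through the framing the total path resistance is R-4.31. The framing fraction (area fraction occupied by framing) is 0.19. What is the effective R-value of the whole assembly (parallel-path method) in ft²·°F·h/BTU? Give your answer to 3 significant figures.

11.0 ft²·°F·h/BTU

U_eff = 0.81/17.2 + 0.19/4.31 = 0.04709 + 0.04408 = 0.09118
R_eff = 1/U_eff = 10.97 ft²·°F·h/BTU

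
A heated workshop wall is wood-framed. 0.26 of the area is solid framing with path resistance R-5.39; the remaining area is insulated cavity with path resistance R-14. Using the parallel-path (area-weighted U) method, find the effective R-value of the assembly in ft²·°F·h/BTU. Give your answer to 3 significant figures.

U_eff = 0.74/14 + 0.26/5.39 = 0.05286 + 0.04824 = 0.1011
R_eff = 1/U_eff = 9.892 ft²·°F·h/BTU

9.89 ft²·°F·h/BTU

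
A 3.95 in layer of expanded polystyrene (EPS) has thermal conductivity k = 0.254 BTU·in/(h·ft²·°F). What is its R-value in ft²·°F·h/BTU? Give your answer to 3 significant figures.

15.6 ft²·°F·h/BTU

R = L/k = 3.95/0.254 = 15.55 ft²·°F·h/BTU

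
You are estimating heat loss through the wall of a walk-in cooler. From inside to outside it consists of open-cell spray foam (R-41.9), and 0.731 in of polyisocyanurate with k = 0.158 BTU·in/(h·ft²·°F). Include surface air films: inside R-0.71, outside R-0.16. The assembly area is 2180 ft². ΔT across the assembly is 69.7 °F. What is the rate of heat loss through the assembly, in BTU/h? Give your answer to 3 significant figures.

0.731/0.158 = 4.627
R_total = 0.71 + 41.9 + 4.627 + 0.16 = 47.4 ft²·°F·h/BTU
Q = A·ΔT/R = 2180 × 69.7 / 47.4 = 3206 BTU/h

3210 BTU/h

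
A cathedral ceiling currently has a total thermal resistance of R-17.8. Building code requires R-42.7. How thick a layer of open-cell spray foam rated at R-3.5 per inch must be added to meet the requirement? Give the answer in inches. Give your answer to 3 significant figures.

ΔR = 42.7 − 17.8 = 24.9 ft²·°F·h/BTU
L = ΔR / (R/in) = 24.9/3.5 = 7.114 in

7.11 in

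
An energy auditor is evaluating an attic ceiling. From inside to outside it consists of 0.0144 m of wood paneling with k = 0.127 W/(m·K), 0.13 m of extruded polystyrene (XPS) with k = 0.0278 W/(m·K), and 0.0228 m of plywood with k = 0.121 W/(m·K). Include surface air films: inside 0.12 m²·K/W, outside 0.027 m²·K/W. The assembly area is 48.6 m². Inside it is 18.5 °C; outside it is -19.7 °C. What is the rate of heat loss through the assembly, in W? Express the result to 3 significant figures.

362 W

0.0144/0.127 = 0.1134
0.13/0.0278 = 4.676
0.0228/0.121 = 0.1884
R_total = 0.12 + 0.1134 + 4.676 + 0.1884 + 0.027 = 5.125 m²·K/W
Q = A·ΔT/R = 48.6 × (18.5 − (-19.7)) / 5.125 = 362.2 W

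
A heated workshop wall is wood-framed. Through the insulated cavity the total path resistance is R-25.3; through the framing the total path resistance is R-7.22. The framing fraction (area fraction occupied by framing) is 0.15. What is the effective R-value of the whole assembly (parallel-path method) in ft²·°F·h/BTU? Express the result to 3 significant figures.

U_eff = 0.85/25.3 + 0.15/7.22 = 0.0336 + 0.02078 = 0.05437
R_eff = 1/U_eff = 18.39 ft²·°F·h/BTU

18.4 ft²·°F·h/BTU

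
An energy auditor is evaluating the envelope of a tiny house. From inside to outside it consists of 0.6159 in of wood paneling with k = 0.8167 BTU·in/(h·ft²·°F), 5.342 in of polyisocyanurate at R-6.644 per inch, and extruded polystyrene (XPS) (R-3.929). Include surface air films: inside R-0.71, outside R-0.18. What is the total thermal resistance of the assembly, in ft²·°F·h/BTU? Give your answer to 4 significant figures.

41.07 ft²·°F·h/BTU

0.6159/0.8167 = 0.75413
5.342 × 6.644 = 35.492
R_total = 0.71 + 0.75413 + 35.492 + 3.929 + 0.18 = 41.065 ft²·°F·h/BTU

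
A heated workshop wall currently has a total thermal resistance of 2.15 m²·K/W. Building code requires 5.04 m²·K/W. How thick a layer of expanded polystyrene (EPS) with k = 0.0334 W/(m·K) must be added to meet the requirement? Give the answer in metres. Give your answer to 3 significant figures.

ΔR = 5.04 − 2.15 = 2.89 m²·K/W
L = ΔR × k = 2.89 × 0.0334 = 0.09653 m

0.0965 m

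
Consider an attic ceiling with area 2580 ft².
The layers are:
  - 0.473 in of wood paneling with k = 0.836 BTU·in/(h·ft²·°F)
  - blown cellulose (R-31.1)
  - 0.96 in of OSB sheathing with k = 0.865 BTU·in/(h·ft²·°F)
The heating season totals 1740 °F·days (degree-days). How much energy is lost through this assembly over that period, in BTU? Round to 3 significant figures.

3290000 BTU

0.473/0.836 = 0.5658
0.96/0.865 = 1.11
R_total = 0.5658 + 31.1 + 1.11 = 32.78 ft²·°F·h/BTU
E = A × HDD × 24 / R = 2580 × 1740 × 24 / 32.78 = 3287000 BTU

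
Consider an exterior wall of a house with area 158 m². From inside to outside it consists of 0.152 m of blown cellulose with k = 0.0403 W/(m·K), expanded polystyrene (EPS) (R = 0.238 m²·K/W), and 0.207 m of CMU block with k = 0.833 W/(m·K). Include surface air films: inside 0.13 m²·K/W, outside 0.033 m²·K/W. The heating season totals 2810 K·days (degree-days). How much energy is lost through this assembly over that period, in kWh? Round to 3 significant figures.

0.152/0.0403 = 3.772
0.207/0.833 = 0.2485
R_total = 0.13 + 3.772 + 0.238 + 0.2485 + 0.033 = 4.421 m²·K/W
E = A × HDD × 24 / R / 1000 = 158 × 2810 × 24 / 4.421 / 1000 = 2410 kWh

2410 kWh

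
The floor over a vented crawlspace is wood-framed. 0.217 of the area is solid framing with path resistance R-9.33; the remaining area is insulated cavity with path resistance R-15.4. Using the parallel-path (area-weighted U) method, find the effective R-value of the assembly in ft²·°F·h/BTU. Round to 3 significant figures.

U_eff = 0.783/15.4 + 0.217/9.33 = 0.05084 + 0.02326 = 0.0741
R_eff = 1/U_eff = 13.49 ft²·°F·h/BTU

13.5 ft²·°F·h/BTU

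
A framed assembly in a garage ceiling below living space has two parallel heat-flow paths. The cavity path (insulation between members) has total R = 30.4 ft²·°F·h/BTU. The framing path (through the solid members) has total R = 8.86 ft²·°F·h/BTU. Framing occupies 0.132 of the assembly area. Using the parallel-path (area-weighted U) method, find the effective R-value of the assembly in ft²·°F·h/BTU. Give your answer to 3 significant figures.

U_eff = 0.868/30.4 + 0.132/8.86 = 0.02855 + 0.0149 = 0.04345
R_eff = 1/U_eff = 23.01 ft²·°F·h/BTU

23.0 ft²·°F·h/BTU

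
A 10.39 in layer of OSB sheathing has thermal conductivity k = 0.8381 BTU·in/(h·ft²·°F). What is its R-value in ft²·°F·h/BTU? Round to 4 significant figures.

R = L/k = 10.39/0.8381 = 12.397 ft²·°F·h/BTU

12.40 ft²·°F·h/BTU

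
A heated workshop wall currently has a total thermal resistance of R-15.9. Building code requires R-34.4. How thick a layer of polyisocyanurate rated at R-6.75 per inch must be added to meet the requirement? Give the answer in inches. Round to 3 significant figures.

ΔR = 34.4 − 15.9 = 18.5 ft²·°F·h/BTU
L = ΔR / (R/in) = 18.5/6.75 = 2.741 in

2.74 in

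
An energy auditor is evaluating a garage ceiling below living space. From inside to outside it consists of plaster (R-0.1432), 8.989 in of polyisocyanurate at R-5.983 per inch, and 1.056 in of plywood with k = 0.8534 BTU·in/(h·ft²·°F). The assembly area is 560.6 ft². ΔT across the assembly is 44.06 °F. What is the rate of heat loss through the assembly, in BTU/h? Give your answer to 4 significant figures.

8.989 × 5.983 = 53.781
1.056/0.8534 = 1.2374
R_total = 0.1432 + 53.781 + 1.2374 = 55.162 ft²·°F·h/BTU
Q = A·ΔT/R = 560.6 × 44.06 / 55.162 = 447.77 BTU/h

447.8 BTU/h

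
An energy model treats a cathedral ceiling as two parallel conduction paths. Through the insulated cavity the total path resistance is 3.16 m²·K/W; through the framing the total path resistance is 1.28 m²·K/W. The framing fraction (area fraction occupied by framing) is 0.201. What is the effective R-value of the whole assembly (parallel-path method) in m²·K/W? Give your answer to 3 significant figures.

2.44 m²·K/W

U_eff = 0.799/3.16 + 0.201/1.28 = 0.2528 + 0.157 = 0.4099
R_eff = 1/U_eff = 2.44 m²·K/W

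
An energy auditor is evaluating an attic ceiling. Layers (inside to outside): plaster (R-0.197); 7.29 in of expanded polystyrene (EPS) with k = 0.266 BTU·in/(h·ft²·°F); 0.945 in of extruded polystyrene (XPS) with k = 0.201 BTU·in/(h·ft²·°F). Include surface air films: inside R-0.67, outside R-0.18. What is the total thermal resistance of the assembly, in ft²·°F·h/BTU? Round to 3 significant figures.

33.2 ft²·°F·h/BTU

7.29/0.266 = 27.41
0.945/0.201 = 4.701
R_total = 0.67 + 0.197 + 27.41 + 4.701 + 0.18 = 33.15 ft²·°F·h/BTU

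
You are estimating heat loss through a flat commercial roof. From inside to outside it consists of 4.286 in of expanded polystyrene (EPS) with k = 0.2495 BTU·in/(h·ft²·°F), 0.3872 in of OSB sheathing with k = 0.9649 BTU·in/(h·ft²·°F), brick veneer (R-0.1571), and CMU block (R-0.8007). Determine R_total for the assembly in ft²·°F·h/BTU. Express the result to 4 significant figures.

4.286/0.2495 = 17.178
0.3872/0.9649 = 0.40129
R_total = 17.178 + 0.40129 + 0.1571 + 0.8007 = 18.537 ft²·°F·h/BTU

18.54 ft²·°F·h/BTU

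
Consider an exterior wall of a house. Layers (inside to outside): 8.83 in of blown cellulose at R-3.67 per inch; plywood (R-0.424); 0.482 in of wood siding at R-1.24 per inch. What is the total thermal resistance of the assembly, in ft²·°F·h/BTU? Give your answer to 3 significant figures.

33.4 ft²·°F·h/BTU

8.83 × 3.67 = 32.41
0.482 × 1.24 = 0.5977
R_total = 32.41 + 0.424 + 0.5977 = 33.43 ft²·°F·h/BTU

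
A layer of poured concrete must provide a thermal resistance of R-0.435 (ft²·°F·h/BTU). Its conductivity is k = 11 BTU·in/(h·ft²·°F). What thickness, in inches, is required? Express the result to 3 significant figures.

L = R × k = 0.435 × 11 = 4.785 in

4.79 in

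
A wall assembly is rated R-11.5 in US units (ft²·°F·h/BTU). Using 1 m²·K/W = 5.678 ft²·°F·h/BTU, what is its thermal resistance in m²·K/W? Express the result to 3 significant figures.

2.03 m²·K/W

R_SI = 11.5/5.678 = 2.025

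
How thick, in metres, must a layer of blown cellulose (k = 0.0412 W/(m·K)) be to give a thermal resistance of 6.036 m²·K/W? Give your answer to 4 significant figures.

L = R·k = 6.036 × 0.0412 = 0.24868 m

0.2487 m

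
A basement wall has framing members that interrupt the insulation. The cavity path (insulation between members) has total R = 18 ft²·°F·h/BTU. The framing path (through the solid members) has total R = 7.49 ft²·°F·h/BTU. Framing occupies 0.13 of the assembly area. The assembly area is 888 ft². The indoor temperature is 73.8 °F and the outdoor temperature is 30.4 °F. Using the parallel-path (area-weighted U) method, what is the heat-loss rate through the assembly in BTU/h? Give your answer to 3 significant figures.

2530 BTU/h

U_eff = 0.87/18 + 0.13/7.49 = 0.04833 + 0.01736 = 0.06569
R_eff = 1/U_eff = 15.22 ft²·°F·h/BTU
Q = 888 × (73.8 − 30.4) / 15.22 = 2532 BTU/h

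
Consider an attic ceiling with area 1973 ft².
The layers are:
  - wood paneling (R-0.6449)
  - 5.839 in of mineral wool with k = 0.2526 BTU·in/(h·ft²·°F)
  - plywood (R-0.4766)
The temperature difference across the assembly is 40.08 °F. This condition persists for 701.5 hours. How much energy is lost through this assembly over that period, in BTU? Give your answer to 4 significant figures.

2289000 BTU

5.839/0.2526 = 23.116
R_total = 0.6449 + 23.116 + 0.4766 = 24.237 ft²·°F·h/BTU
Q = 1973 × 40.08 / 24.237 = 3262.7 BTU/h
E = 3262.7 × 701.5 = 2288800 BTU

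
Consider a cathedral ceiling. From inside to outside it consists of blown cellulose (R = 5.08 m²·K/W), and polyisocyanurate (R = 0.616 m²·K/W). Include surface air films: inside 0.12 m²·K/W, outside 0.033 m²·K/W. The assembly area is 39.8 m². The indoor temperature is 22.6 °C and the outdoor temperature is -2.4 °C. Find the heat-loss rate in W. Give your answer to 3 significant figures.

R_total = 0.12 + 5.08 + 0.616 + 0.033 = 5.849 m²·K/W
Q = A·ΔT/R = 39.8 × (22.6 − (-2.4)) / 5.849 = 170.1 W

170 W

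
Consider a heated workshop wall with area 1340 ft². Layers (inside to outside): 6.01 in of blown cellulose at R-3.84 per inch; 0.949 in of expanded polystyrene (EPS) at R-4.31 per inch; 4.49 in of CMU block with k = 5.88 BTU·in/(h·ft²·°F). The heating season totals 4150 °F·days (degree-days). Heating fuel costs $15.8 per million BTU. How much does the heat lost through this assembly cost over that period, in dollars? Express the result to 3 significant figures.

6.01 × 3.84 = 23.08
0.949 × 4.31 = 4.09
4.49/5.88 = 0.7636
R_total = 23.08 + 4.09 + 0.7636 = 27.93 ft²·°F·h/BTU
E = A × HDD × 24 / R = 1340 × 4150 × 24 / 27.93 = 4778000 BTU
Cost = 4778000/10⁶ × 15.8 = $75.49

75.5 dollars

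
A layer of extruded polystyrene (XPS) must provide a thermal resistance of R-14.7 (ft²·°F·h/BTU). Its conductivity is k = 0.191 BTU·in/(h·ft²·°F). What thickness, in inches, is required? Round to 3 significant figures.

L = R × k = 14.7 × 0.191 = 2.808 in

2.81 in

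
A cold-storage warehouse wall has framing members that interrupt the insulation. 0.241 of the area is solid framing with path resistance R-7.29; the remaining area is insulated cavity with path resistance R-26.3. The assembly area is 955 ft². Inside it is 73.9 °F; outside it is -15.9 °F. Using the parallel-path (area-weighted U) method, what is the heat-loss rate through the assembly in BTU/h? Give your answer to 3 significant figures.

5310 BTU/h

U_eff = 0.759/26.3 + 0.241/7.29 = 0.02886 + 0.03306 = 0.06192
R_eff = 1/U_eff = 16.15 ft²·°F·h/BTU
Q = 955 × (73.9 − (-15.9)) / 16.15 = 5310 BTU/h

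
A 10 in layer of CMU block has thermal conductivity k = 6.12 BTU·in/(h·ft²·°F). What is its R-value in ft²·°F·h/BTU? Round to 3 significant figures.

R = L/k = 10/6.12 = 1.634 ft²·°F·h/BTU

1.63 ft²·°F·h/BTU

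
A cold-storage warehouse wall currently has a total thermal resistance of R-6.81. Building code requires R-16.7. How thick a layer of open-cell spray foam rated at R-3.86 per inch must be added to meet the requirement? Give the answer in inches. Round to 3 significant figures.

2.56 in

ΔR = 16.7 − 6.81 = 9.89 ft²·°F·h/BTU
L = ΔR / (R/in) = 9.89/3.86 = 2.562 in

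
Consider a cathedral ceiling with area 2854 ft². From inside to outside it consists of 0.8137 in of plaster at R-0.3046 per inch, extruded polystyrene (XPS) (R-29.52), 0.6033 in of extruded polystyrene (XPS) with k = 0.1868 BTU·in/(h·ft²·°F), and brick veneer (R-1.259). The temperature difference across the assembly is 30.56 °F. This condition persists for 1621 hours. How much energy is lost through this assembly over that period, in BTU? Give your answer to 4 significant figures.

4127000 BTU

0.8137 × 0.3046 = 0.24785
0.6033/0.1868 = 3.2297
R_total = 0.24785 + 29.52 + 3.2297 + 1.259 = 34.257 ft²·°F·h/BTU
Q = 2854 × 30.56 / 34.257 = 2546 BTU/h
E = 2546 × 1621 = 4127100 BTU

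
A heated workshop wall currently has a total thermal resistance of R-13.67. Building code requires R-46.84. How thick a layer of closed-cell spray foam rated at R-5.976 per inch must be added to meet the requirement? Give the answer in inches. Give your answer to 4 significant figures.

ΔR = 46.84 − 13.67 = 33.17 ft²·°F·h/BTU
L = ΔR / (R/in) = 33.17/5.976 = 5.5505 in

5.551 in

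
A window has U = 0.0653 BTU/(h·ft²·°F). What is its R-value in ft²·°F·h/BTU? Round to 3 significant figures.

15.3 ft²·°F·h/BTU

R = 1/U = 1/0.0653 = 15.31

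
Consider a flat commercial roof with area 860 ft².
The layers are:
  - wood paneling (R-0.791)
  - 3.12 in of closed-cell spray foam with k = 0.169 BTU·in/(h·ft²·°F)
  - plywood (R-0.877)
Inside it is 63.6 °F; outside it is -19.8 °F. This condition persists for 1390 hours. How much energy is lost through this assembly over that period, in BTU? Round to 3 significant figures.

3.12/0.169 = 18.46
R_total = 0.791 + 18.46 + 0.877 = 20.13 ft²·°F·h/BTU
Q = 860 × (63.6 − (-19.8)) / 20.13 = 3563 BTU/h
E = 3563 × 1390 = 4953000 BTU

4950000 BTU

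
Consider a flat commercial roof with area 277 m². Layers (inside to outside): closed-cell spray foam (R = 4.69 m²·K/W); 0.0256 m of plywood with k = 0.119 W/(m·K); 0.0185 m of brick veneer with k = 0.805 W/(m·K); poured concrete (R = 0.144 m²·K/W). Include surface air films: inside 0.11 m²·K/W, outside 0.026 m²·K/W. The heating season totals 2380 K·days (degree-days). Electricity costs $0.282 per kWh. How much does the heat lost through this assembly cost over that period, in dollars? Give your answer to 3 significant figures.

0.0256/0.119 = 0.2151
0.0185/0.805 = 0.02298
R_total = 0.11 + 4.69 + 0.2151 + 0.02298 + 0.144 + 0.026 = 5.208 m²·K/W
E = A × HDD × 24 / R / 1000 = 277 × 2380 × 24 / 5.208 / 1000 = 3038 kWh
Cost = 3038 × 0.282 = $856.7

857 dollars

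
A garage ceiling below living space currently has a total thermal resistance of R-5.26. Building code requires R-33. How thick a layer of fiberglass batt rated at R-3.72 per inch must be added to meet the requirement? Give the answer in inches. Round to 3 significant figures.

ΔR = 33 − 5.26 = 27.74 ft²·°F·h/BTU
L = ΔR / (R/in) = 27.74/3.72 = 7.457 in

7.46 in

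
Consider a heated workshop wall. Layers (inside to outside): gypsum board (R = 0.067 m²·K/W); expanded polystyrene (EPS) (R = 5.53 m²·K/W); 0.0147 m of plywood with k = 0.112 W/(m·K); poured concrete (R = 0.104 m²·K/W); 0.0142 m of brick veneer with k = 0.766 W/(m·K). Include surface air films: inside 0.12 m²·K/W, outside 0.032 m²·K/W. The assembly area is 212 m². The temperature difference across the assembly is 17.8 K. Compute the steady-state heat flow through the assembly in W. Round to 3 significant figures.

629 W

0.0147/0.112 = 0.1313
0.0142/0.766 = 0.01854
R_total = 0.12 + 0.067 + 5.53 + 0.1313 + 0.104 + 0.01854 + 0.032 = 6.003 m²·K/W
Q = A·ΔT/R = 212 × 17.8 / 6.003 = 628.6 W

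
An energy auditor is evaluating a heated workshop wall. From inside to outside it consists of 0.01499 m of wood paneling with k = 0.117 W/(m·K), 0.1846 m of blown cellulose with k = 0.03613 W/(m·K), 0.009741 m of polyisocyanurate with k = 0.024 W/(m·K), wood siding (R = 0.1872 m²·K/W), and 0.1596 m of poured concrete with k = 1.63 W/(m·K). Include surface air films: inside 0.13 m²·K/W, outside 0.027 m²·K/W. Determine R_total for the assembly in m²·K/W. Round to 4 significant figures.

0.01499/0.117 = 0.12812
0.1846/0.03613 = 5.1093
0.009741/0.024 = 0.40587
0.1596/1.63 = 0.097914
R_total = 0.13 + 0.12812 + 5.1093 + 0.40587 + 0.1872 + 0.097914 + 0.027 = 6.0854 m²·K/W

6.085 m²·K/W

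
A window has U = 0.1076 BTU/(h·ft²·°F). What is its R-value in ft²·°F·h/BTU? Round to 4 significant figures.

9.294 ft²·°F·h/BTU

R = 1/U = 1/0.1076 = 9.2937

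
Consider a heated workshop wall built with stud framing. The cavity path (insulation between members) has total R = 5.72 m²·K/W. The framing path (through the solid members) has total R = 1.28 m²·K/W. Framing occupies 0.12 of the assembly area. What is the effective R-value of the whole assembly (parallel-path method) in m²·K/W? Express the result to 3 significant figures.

U_eff = 0.88/5.72 + 0.12/1.28 = 0.1538 + 0.09375 = 0.2476
R_eff = 1/U_eff = 4.039 m²·K/W

4.04 m²·K/W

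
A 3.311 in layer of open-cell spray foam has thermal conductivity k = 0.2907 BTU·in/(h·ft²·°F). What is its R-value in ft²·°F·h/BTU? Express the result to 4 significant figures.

11.39 ft²·°F·h/BTU

R = L/k = 3.311/0.2907 = 11.39 ft²·°F·h/BTU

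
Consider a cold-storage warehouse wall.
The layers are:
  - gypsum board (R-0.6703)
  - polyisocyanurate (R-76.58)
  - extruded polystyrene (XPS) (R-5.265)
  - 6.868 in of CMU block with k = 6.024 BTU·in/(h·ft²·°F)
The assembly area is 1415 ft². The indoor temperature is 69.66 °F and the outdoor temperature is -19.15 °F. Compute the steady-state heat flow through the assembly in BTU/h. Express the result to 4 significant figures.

6.868/6.024 = 1.1401
R_total = 0.6703 + 76.58 + 5.265 + 1.1401 = 83.655 ft²·°F·h/BTU
Q = A·ΔT/R = 1415 × (69.66 − (-19.15)) / 83.655 = 1502.2 BTU/h

1502 BTU/h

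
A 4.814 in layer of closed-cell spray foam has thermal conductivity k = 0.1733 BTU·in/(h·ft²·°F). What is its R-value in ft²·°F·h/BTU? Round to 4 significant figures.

27.78 ft²·°F·h/BTU

R = L/k = 4.814/0.1733 = 27.778 ft²·°F·h/BTU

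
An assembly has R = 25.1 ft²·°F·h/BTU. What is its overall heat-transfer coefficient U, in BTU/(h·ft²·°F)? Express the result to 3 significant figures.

U = 1/R = 1/25.1 = 0.03984

0.0398 BTU/(h·ft²·°F)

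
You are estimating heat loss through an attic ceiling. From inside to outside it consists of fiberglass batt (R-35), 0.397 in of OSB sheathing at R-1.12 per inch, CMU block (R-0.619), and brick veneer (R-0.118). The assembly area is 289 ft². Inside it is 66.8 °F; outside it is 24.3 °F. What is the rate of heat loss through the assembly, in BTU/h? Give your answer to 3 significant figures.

339 BTU/h

0.397 × 1.12 = 0.4446
R_total = 35 + 0.4446 + 0.619 + 0.118 = 36.18 ft²·°F·h/BTU
Q = A·ΔT/R = 289 × (66.8 − 24.3) / 36.18 = 339.5 BTU/h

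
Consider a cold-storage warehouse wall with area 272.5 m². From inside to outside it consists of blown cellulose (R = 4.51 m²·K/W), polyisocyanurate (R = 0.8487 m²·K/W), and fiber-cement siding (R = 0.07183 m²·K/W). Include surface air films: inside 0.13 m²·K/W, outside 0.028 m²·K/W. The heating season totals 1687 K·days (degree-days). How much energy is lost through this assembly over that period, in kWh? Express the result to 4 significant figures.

R_total = 0.13 + 4.51 + 0.8487 + 0.07183 + 0.028 = 5.5885 m²·K/W
E = A × HDD × 24 / R / 1000 = 272.5 × 1687 × 24 / 5.5885 / 1000 = 1974.2 kWh

1974 kWh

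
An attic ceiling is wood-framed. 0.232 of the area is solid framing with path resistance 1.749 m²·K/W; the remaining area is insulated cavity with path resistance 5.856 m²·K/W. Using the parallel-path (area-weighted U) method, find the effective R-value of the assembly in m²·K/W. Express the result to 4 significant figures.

3.791 m²·K/W

U_eff = 0.768/5.856 + 0.232/1.749 = 0.13115 + 0.13265 = 0.26379
R_eff = 1/U_eff = 3.7908 m²·K/W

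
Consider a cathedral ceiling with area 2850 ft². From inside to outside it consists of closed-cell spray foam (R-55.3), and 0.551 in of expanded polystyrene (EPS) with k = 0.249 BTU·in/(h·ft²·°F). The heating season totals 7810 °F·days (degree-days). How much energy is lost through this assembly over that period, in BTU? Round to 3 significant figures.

0.551/0.249 = 2.213
R_total = 55.3 + 2.213 = 57.51 ft²·°F·h/BTU
E = A × HDD × 24 / R = 2850 × 7810 × 24 / 57.51 = 9288000 BTU

9290000 BTU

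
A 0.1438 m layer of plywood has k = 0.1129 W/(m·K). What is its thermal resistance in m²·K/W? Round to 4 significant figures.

R = L/k = 0.1438/0.1129 = 1.2737 m²·K/W

1.274 m²·K/W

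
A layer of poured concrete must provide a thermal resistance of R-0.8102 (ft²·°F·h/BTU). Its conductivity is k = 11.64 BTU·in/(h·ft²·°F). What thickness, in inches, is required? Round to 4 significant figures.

9.431 in

L = R × k = 0.8102 × 11.64 = 9.4307 in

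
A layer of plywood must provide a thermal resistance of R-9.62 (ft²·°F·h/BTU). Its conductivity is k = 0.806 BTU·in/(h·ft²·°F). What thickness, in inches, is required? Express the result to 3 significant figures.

7.75 in

L = R × k = 9.62 × 0.806 = 7.754 in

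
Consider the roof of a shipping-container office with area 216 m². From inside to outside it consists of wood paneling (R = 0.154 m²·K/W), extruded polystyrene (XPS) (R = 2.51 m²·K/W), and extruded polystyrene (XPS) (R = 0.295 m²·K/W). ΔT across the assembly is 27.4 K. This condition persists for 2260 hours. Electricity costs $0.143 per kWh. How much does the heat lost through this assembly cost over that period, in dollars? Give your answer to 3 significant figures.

R_total = 0.154 + 2.51 + 0.295 = 2.959 m²·K/W
Q = 216 × 27.4 / 2.959 = 2000 W
E = 2000 W × 2260 h / 1000 = 4520 kWh
Cost = 4520 × 0.143 = $646.4

646 dollars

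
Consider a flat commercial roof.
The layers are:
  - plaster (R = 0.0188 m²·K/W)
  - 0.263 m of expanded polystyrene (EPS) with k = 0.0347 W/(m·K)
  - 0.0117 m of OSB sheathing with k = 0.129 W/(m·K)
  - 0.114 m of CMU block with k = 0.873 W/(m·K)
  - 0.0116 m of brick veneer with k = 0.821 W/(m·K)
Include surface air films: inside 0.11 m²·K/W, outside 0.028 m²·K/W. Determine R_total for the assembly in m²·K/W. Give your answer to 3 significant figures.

0.263/0.0347 = 7.579
0.0117/0.129 = 0.0907
0.114/0.873 = 0.1306
0.0116/0.821 = 0.01413
R_total = 0.11 + 0.0188 + 7.579 + 0.0907 + 0.1306 + 0.01413 + 0.028 = 7.971 m²·K/W

7.97 m²·K/W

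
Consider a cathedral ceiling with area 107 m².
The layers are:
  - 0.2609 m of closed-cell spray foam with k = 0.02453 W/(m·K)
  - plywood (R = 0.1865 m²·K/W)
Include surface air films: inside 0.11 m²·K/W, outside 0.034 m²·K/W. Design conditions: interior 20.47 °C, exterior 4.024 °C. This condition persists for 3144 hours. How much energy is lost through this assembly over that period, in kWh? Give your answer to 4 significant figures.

504.5 kWh

0.2609/0.02453 = 10.636
R_total = 0.11 + 10.636 + 0.1865 + 0.034 = 10.966 m²·K/W
Q = 107 × (20.47 − 4.024) / 10.966 = 160.46 W
E = 160.46 W × 3144 h / 1000 = 504.5 kWh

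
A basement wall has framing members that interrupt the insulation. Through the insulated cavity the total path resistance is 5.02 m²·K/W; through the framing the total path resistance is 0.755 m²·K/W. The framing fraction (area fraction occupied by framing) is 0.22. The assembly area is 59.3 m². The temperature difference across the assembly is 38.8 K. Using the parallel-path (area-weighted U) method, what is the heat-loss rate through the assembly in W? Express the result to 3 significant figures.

1030 W

U_eff = 0.78/5.02 + 0.22/0.755 = 0.1554 + 0.2914 = 0.4468
R_eff = 1/U_eff = 2.238 m²·K/W
Q = 59.3 × 38.8 / 2.238 = 1028 W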